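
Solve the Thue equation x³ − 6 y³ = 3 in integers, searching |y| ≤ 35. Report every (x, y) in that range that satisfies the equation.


The equation is x³ - 6y³ = 3. For fixed y, x³ = 6·y³ + 3, so a solution requires the RHS to be a perfect cube.
Strategy: iterate y from -35 to 35, compute RHS = 6·y³ + 3, and check whether it is a (positive or negative) perfect cube.
Check small values of y:
  y = 0: RHS = 3 is not a perfect cube.
  y = 1: RHS = 9 is not a perfect cube.
  y = -1: RHS = -3 is not a perfect cube.
  y = 2: RHS = 51 is not a perfect cube.
  y = -2: RHS = -45 is not a perfect cube.
  y = 3: RHS = 165 is not a perfect cube.
  y = -3: RHS = -159 is not a perfect cube.
Continuing the search up to |y| = 35 finds no solutions either.
No (x, y) in the scanned range satisfies the equation.

No integer solutions with |y| ≤ 35.


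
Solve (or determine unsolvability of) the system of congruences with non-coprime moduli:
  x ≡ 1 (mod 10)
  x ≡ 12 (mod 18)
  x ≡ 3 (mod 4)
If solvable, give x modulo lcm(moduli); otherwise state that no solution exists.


Moduli 10, 18, 4 are not pairwise coprime, so CRT works modulo lcm(m_i) when all pairwise compatibility conditions hold.
Pairwise compatibility: gcd(m_i, m_j) must divide a_i - a_j for every pair.
Merge one congruence at a time:
  Start: x ≡ 1 (mod 10).
  Combine with x ≡ 12 (mod 18): gcd(10, 18) = 2, and 12 - 1 = 11 is NOT divisible by 2.
    ⇒ system is inconsistent (no integer solution).

No solution (the system is inconsistent).


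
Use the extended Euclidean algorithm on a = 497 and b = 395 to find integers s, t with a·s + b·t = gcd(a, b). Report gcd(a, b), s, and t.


Euclidean algorithm on (497, 395) — divide until remainder is 0:
  497 = 1 · 395 + 102
  395 = 3 · 102 + 89
  102 = 1 · 89 + 13
  89 = 6 · 13 + 11
  13 = 1 · 11 + 2
  11 = 5 · 2 + 1
  2 = 2 · 1 + 0
gcd(497, 395) = 1.
Track Bezout coefficients alongside the remainders: start with r₀ = 497 = a·1 + b·0 (s = 1, t = 0) and r₁ = 395 = a·0 + b·1 (s = 0, t = 1); each new remainder r_{k+1} = r_{k-1} − q_k·r_k inherits s_{k+1} = s_{k-1} − q_k·s_k, t_{k+1} = t_{k-1} − q_k·t_k, so r_k = a·s_k + b·t_k at every step:
  q = 1: r = 102, s = 1 − 1·0 = 1, t = 0 − 1·1 = -1  (check: 497·1 + 395·(-1) = 102)
  q = 3: r = 89, s = 0 − 3·1 = -3, t = 1 − 3·(-1) = 4  (check: 497·(-3) + 395·4 = 89)
  q = 1: r = 13, s = 1 − 1·(-3) = 4, t = -1 − 1·4 = -5  (check: 497·4 + 395·(-5) = 13)
  q = 6: r = 11, s = -3 − 6·4 = -27, t = 4 − 6·(-5) = 34  (check: 497·(-27) + 395·34 = 11)
  q = 1: r = 2, s = 4 − 1·(-27) = 31, t = -5 − 1·34 = -39  (check: 497·31 + 395·(-39) = 2)
  q = 5: r = 1, s = -27 − 5·31 = -182, t = 34 − 5·(-39) = 229  (check: 497·(-182) + 395·229 = 1)
The row with r = 1 (the gcd) gives the Bezout coefficients s = -182, t = 229.
Result: 497 · (-182) + 395 · (229) = 1.

gcd(497, 395) = 1; s = -182, t = 229 (check: 497·(-182) + 395·229 = 1).


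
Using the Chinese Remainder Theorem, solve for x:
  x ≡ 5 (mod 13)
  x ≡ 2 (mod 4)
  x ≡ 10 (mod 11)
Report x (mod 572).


Moduli 13, 4, 11 are pairwise coprime; by CRT there is a unique solution modulo M = 13 · 4 · 11 = 572.
Solve pairwise, accumulating the modulus:
  Start with x ≡ 5 (mod 13).
  Combine with x ≡ 2 (mod 4): since gcd(13, 4) = 1, we get a unique residue mod 52.
    Write x = 5 + 13·t and substitute into x ≡ 2 (mod 4): 13·t ≡ 2 − 5 = -3 (mod 4).
    Reduce coefficients mod 4: 1·t ≡ 1 (mod 4).
    So t ≡ 1 (mod 4).
    Then x = 5 + 13·1 = 18, valid modulo lcm(13, 4) = 52: x ≡ 18 (mod 52).
  Combine with x ≡ 10 (mod 11): since gcd(52, 11) = 1, we get a unique residue mod 572.
    Write x = 18 + 52·t and substitute into x ≡ 10 (mod 11): 52·t ≡ 10 − 18 = -8 (mod 11).
    Reduce coefficients mod 11: 8·t ≡ 3 (mod 11).
    The inverse of 8 mod 11 is 7 (since 8·7 = 56 = 5·11 + 1), so t ≡ 7·3 = 21 ≡ 10 (mod 11).
    Then x = 18 + 52·10 = 538, valid modulo lcm(52, 11) = 572: x ≡ 538 (mod 572).
Verify: 538 mod 13 = 5 ✓, 538 mod 4 = 2 ✓, 538 mod 11 = 10 ✓.

x ≡ 538 (mod 572).


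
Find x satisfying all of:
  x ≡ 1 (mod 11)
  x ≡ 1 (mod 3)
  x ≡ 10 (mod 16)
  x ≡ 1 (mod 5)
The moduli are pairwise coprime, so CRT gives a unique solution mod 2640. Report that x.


Product of moduli M = 11 · 3 · 16 · 5 = 2640.
Merge one congruence at a time:
  Start: x ≡ 1 (mod 11).
  Combine with x ≡ 1 (mod 3); new modulus lcm = 33.
    Write x = 1 + 11·t and substitute into x ≡ 1 (mod 3): 11·t ≡ 1 − 1 = 0 (mod 3).
    Reduce coefficients mod 3: 2·t ≡ 0 (mod 3).
    The inverse of 2 mod 3 is 2 (since 2·2 = 4 = 1·3 + 1), so t ≡ 2·0 = 0 ≡ 0 (mod 3).
    Then x = 1 + 11·0 = 1, valid modulo lcm(11, 3) = 33: x ≡ 1 (mod 33).
  Combine with x ≡ 10 (mod 16); new modulus lcm = 528.
    Write x = 1 + 33·t and substitute into x ≡ 10 (mod 16): 33·t ≡ 10 − 1 = 9 (mod 16).
    Reduce coefficients mod 16: 1·t ≡ 9 (mod 16).
    So t ≡ 9 (mod 16).
    Then x = 1 + 33·9 = 298, valid modulo lcm(33, 16) = 528: x ≡ 298 (mod 528).
  Combine with x ≡ 1 (mod 5); new modulus lcm = 2640.
    Write x = 298 + 528·t and substitute into x ≡ 1 (mod 5): 528·t ≡ 1 − 298 = -297 (mod 5).
    Reduce coefficients mod 5: 3·t ≡ 3 (mod 5).
    The inverse of 3 mod 5 is 2 (since 3·2 = 6 = 1·5 + 1), so t ≡ 2·3 = 6 ≡ 1 (mod 5).
    Then x = 298 + 528·1 = 826, valid modulo lcm(528, 5) = 2640: x ≡ 826 (mod 2640).
Verify against each original: 826 mod 11 = 1, 826 mod 3 = 1, 826 mod 16 = 10, 826 mod 5 = 1.

x ≡ 826 (mod 2640).


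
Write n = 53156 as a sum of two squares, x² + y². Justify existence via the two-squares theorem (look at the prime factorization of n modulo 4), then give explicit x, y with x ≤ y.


Step 1: Factor n = 53156 = 2^2 · 97 · 137.
Step 2: Check the mod-4 condition on each prime factor: 2 = 2 (special); 97 ≡ 1 (mod 4), exponent 1; 137 ≡ 1 (mod 4), exponent 1.
All primes ≡ 3 (mod 4) appear to even exponent (or don't appear), so by the two-squares theorem n IS expressible as a sum of two squares.
Step 3: Build a representation. Group n = k² · m with k = 2 and m = 97 · 137 = 13289 (a product of primes ≡ 1 (mod 4)); a representation of m scales to one of n via (k·x)² + (k·y)² = k²(x² + y²). Each prime p ≡ 1 (mod 4) is itself a sum of two squares; find a² by testing p − a² for a perfect square:
  97: 97 − 1² = 96, 97 − 2² = 93, 97 − 3² = 88, 97 − 4² = 81 = 9² ⇒ 97 = 4² + 9².
  137: 137 − 1² = 136, 137 − 2² = 133, 137 − 3² = 128, 137 − 4² = 121 = 11² ⇒ 137 = 4² + 11².
  Combine using the Brahmagupta–Fibonacci identity (a² + b²)(c² + d²) = (ac − bd)² + (ad + bc)² = (ac + bd)² + (ad − bc)²:
  97 · 137 = 13289: from (4² + 9²)(4² + 11²), take (4·4 − 9·11, 4·11 + 9·4) = (16 − 99, 44 + 36) = (-83, 80); dropping signs (only squares matter) gives (83, 80); check 83² + 80² = 6889 + 6400 = 13289 ✓.
  Scale by k = 2: (2·83, 2·80) = (166, 160).
Step 4: Order so x ≤ y and verify: 160² + 166² = 25600 + 27556 = 53156 = n. ✓

n = 53156 = 160² + 166² (one valid representation with x ≤ y).


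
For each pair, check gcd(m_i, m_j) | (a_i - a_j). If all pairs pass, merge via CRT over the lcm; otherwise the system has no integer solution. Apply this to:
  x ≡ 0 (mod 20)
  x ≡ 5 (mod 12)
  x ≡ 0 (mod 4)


Moduli 20, 12, 4 are not pairwise coprime, so CRT works modulo lcm(m_i) when all pairwise compatibility conditions hold.
Pairwise compatibility: gcd(m_i, m_j) must divide a_i - a_j for every pair.
Merge one congruence at a time:
  Start: x ≡ 0 (mod 20).
  Combine with x ≡ 5 (mod 12): gcd(20, 12) = 4, and 5 - 0 = 5 is NOT divisible by 4.
    ⇒ system is inconsistent (no integer solution).

No solution (the system is inconsistent).


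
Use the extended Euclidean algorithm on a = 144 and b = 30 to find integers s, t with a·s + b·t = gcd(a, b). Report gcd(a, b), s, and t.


Euclidean algorithm on (144, 30) — divide until remainder is 0:
  144 = 4 · 30 + 24
  30 = 1 · 24 + 6
  24 = 4 · 6 + 0
gcd(144, 30) = 6.
Track Bezout coefficients alongside the remainders: start with r₀ = 144 = a·1 + b·0 (s = 1, t = 0) and r₁ = 30 = a·0 + b·1 (s = 0, t = 1); each new remainder r_{k+1} = r_{k-1} − q_k·r_k inherits s_{k+1} = s_{k-1} − q_k·s_k, t_{k+1} = t_{k-1} − q_k·t_k, so r_k = a·s_k + b·t_k at every step:
  q = 4: r = 24, s = 1 − 4·0 = 1, t = 0 − 4·1 = -4  (check: 144·1 + 30·(-4) = 24)
  q = 1: r = 6, s = 0 − 1·1 = -1, t = 1 − 1·(-4) = 5  (check: 144·(-1) + 30·5 = 6)
The row with r = 6 (the gcd) gives the Bezout coefficients s = -1, t = 5.
Result: 144 · (-1) + 30 · (5) = 6.

gcd(144, 30) = 6; s = -1, t = 5 (check: 144·(-1) + 30·5 = 6).


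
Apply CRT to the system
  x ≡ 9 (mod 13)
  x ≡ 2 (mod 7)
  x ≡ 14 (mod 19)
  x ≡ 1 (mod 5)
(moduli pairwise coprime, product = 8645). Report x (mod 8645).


Product of moduli M = 13 · 7 · 19 · 5 = 8645.
Merge one congruence at a time:
  Start: x ≡ 9 (mod 13).
  Combine with x ≡ 2 (mod 7); new modulus lcm = 91.
    Write x = 9 + 13·t and substitute into x ≡ 2 (mod 7): 13·t ≡ 2 − 9 = -7 (mod 7).
    Reduce coefficients mod 7: 6·t ≡ 0 (mod 7).
    The inverse of 6 mod 7 is 6 (since 6·6 = 36 = 5·7 + 1), so t ≡ 6·0 = 0 ≡ 0 (mod 7).
    Then x = 9 + 13·0 = 9, valid modulo lcm(13, 7) = 91: x ≡ 9 (mod 91).
  Combine with x ≡ 14 (mod 19); new modulus lcm = 1729.
    Write x = 9 + 91·t and substitute into x ≡ 14 (mod 19): 91·t ≡ 14 − 9 = 5 (mod 19).
    Reduce coefficients mod 19: 15·t ≡ 5 (mod 19).
    The inverse of 15 mod 19 is 14 (since 15·14 = 210 = 11·19 + 1), so t ≡ 14·5 = 70 ≡ 13 (mod 19).
    Then x = 9 + 91·13 = 1192, valid modulo lcm(91, 19) = 1729: x ≡ 1192 (mod 1729).
  Combine with x ≡ 1 (mod 5); new modulus lcm = 8645.
    Write x = 1192 + 1729·t and substitute into x ≡ 1 (mod 5): 1729·t ≡ 1 − 1192 = -1191 (mod 5).
    Reduce coefficients mod 5: 4·t ≡ 4 (mod 5).
    The inverse of 4 mod 5 is 4 (since 4·4 = 16 = 3·5 + 1), so t ≡ 4·4 = 16 ≡ 1 (mod 5).
    Then x = 1192 + 1729·1 = 2921, valid modulo lcm(1729, 5) = 8645: x ≡ 2921 (mod 8645).
Verify against each original: 2921 mod 13 = 9, 2921 mod 7 = 2, 2921 mod 19 = 14, 2921 mod 5 = 1.

x ≡ 2921 (mod 8645).


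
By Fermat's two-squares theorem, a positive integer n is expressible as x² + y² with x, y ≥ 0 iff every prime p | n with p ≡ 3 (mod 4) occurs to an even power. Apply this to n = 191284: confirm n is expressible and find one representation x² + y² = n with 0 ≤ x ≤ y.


Step 1: Factor n = 191284 = 2^2 · 17 · 29 · 97.
Step 2: Check the mod-4 condition on each prime factor: 2 = 2 (special); 17 ≡ 1 (mod 4), exponent 1; 29 ≡ 1 (mod 4), exponent 1; 97 ≡ 1 (mod 4), exponent 1.
All primes ≡ 3 (mod 4) appear to even exponent (or don't appear), so by the two-squares theorem n IS expressible as a sum of two squares.
Step 3: Build a representation. Group n = k² · m with k = 2 and m = 17 · 29 · 97 = 47821 (a product of primes ≡ 1 (mod 4)); a representation of m scales to one of n via (k·x)² + (k·y)² = k²(x² + y²). Each prime p ≡ 1 (mod 4) is itself a sum of two squares; find a² by testing p − a² for a perfect square:
  17: 17 − 1² = 16 = 4² ⇒ 17 = 1² + 4².
  29: 29 − 1² = 28, 29 − 2² = 25 = 5² ⇒ 29 = 2² + 5².
  97: 97 − 1² = 96, 97 − 2² = 93, 97 − 3² = 88, 97 − 4² = 81 = 9² ⇒ 97 = 4² + 9².
  Combine using the Brahmagupta–Fibonacci identity (a² + b²)(c² + d²) = (ac − bd)² + (ad + bc)² = (ac + bd)² + (ad − bc)²:
  17 · 29 = 493: from (1² + 4²)(2² + 5²), take (1·2 − 4·5, 1·5 + 4·2) = (2 − 20, 5 + 8) = (-18, 13); dropping signs (only squares matter) gives (18, 13); check 18² + 13² = 324 + 169 = 493 ✓.
  493 · 97 = 47821: from (18² + 13²)(4² + 9²), take (18·4 − 13·9, 18·9 + 13·4) = (72 − 117, 162 + 52) = (-45, 214); dropping signs (only squares matter) gives (45, 214); check 45² + 214² = 2025 + 45796 = 47821 ✓.
  Scale by k = 2: (2·45, 2·214) = (90, 428).
Step 4: Order so x ≤ y and verify: 90² + 428² = 8100 + 183184 = 191284 = n. ✓

n = 191284 = 90² + 428² (one valid representation with x ≤ y).


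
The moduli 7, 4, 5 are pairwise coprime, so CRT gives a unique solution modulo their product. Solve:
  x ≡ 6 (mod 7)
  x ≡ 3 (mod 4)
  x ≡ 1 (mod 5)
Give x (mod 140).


Moduli 7, 4, 5 are pairwise coprime; by CRT there is a unique solution modulo M = 7 · 4 · 5 = 140.
Solve pairwise, accumulating the modulus:
  Start with x ≡ 6 (mod 7).
  Combine with x ≡ 3 (mod 4): since gcd(7, 4) = 1, we get a unique residue mod 28.
    Write x = 6 + 7·t and substitute into x ≡ 3 (mod 4): 7·t ≡ 3 − 6 = -3 (mod 4).
    Reduce coefficients mod 4: 3·t ≡ 1 (mod 4).
    The inverse of 3 mod 4 is 3 (since 3·3 = 9 = 2·4 + 1), so t ≡ 3·1 = 3 ≡ 3 (mod 4).
    Then x = 6 + 7·3 = 27, valid modulo lcm(7, 4) = 28: x ≡ 27 (mod 28).
  Combine with x ≡ 1 (mod 5): since gcd(28, 5) = 1, we get a unique residue mod 140.
    Write x = 27 + 28·t and substitute into x ≡ 1 (mod 5): 28·t ≡ 1 − 27 = -26 (mod 5).
    Reduce coefficients mod 5: 3·t ≡ 4 (mod 5).
    The inverse of 3 mod 5 is 2 (since 3·2 = 6 = 1·5 + 1), so t ≡ 2·4 = 8 ≡ 3 (mod 5).
    Then x = 27 + 28·3 = 111, valid modulo lcm(28, 5) = 140: x ≡ 111 (mod 140).
Verify: 111 mod 7 = 6 ✓, 111 mod 4 = 3 ✓, 111 mod 5 = 1 ✓.

x ≡ 111 (mod 140).


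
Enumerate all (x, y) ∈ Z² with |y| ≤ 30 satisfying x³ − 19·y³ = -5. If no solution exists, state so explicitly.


The equation is x³ - 19y³ = -5. For fixed y, x³ = 19·y³ − 5, so a solution requires the RHS to be a perfect cube.
Strategy: iterate y from -30 to 30, compute RHS = 19·y³ − 5, and check whether it is a (positive or negative) perfect cube.
Check small values of y:
  y = 0: RHS = -5 is not a perfect cube.
  y = 1: RHS = 14 is not a perfect cube.
  y = -1: RHS = -24 is not a perfect cube.
  y = 2: RHS = 147 is not a perfect cube.
  y = -2: RHS = -157 is not a perfect cube.
  y = 3: RHS = 508 is not a perfect cube.
  y = -3: RHS = -518 is not a perfect cube.
Continuing the search up to |y| = 30 finds no solutions either.
No (x, y) in the scanned range satisfies the equation.

No integer solutions with |y| ≤ 30.


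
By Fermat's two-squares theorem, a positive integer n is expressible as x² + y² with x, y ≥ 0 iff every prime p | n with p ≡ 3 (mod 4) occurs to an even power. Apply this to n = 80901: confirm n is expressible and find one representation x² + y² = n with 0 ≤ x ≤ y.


Step 1: Factor n = 80901 = 3^2 · 89 · 101.
Step 2: Check the mod-4 condition on each prime factor: 3 ≡ 3 (mod 4), exponent 2 (must be even); 89 ≡ 1 (mod 4), exponent 1; 101 ≡ 1 (mod 4), exponent 1.
All primes ≡ 3 (mod 4) appear to even exponent (or don't appear), so by the two-squares theorem n IS expressible as a sum of two squares.
Step 3: Build a representation. Group n = k² · m with k = 3 and m = 89 · 101 = 8989 (a product of primes ≡ 1 (mod 4)); a representation of m scales to one of n via (k·x)² + (k·y)² = k²(x² + y²). Each prime p ≡ 1 (mod 4) is itself a sum of two squares; find a² by testing p − a² for a perfect square:
  89: 89 − 1² = 88, 89 − 2² = 85, 89 − 3² = 80, 89 − 4² = 73, 89 − 5² = 64 = 8² ⇒ 89 = 5² + 8².
  101: 101 − 1² = 100 = 10² ⇒ 101 = 1² + 10².
  Combine using the Brahmagupta–Fibonacci identity (a² + b²)(c² + d²) = (ac − bd)² + (ad + bc)² = (ac + bd)² + (ad − bc)²:
  89 · 101 = 8989: from (5² + 8²)(1² + 10²), take (5·1 − 8·10, 5·10 + 8·1) = (5 − 80, 50 + 8) = (-75, 58); dropping signs (only squares matter) gives (75, 58); check 75² + 58² = 5625 + 3364 = 8989 ✓.
  Scale by k = 3: (3·75, 3·58) = (225, 174).
Step 4: Order so x ≤ y and verify: 174² + 225² = 30276 + 50625 = 80901 = n. ✓

n = 80901 = 174² + 225² (one valid representation with x ≤ y).


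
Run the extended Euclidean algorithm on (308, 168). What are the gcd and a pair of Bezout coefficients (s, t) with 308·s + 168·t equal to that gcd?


Euclidean algorithm on (308, 168) — divide until remainder is 0:
  308 = 1 · 168 + 140
  168 = 1 · 140 + 28
  140 = 5 · 28 + 0
gcd(308, 168) = 28.
Track Bezout coefficients alongside the remainders: start with r₀ = 308 = a·1 + b·0 (s = 1, t = 0) and r₁ = 168 = a·0 + b·1 (s = 0, t = 1); each new remainder r_{k+1} = r_{k-1} − q_k·r_k inherits s_{k+1} = s_{k-1} − q_k·s_k, t_{k+1} = t_{k-1} − q_k·t_k, so r_k = a·s_k + b·t_k at every step:
  q = 1: r = 140, s = 1 − 1·0 = 1, t = 0 − 1·1 = -1  (check: 308·1 + 168·(-1) = 140)
  q = 1: r = 28, s = 0 − 1·1 = -1, t = 1 − 1·(-1) = 2  (check: 308·(-1) + 168·2 = 28)
The row with r = 28 (the gcd) gives the Bezout coefficients s = -1, t = 2.
Result: 308 · (-1) + 168 · (2) = 28.

gcd(308, 168) = 28; s = -1, t = 2 (check: 308·(-1) + 168·2 = 28).


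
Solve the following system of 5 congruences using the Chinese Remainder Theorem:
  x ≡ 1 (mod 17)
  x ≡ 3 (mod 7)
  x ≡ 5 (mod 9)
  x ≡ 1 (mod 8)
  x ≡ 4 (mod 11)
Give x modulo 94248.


Product of moduli M = 17 · 7 · 9 · 8 · 11 = 94248.
Merge one congruence at a time:
  Start: x ≡ 1 (mod 17).
  Combine with x ≡ 3 (mod 7); new modulus lcm = 119.
    Write x = 1 + 17·t and substitute into x ≡ 3 (mod 7): 17·t ≡ 3 − 1 = 2 (mod 7).
    Reduce coefficients mod 7: 3·t ≡ 2 (mod 7).
    The inverse of 3 mod 7 is 5 (since 3·5 = 15 = 2·7 + 1), so t ≡ 5·2 = 10 ≡ 3 (mod 7).
    Then x = 1 + 17·3 = 52, valid modulo lcm(17, 7) = 119: x ≡ 52 (mod 119).
  Combine with x ≡ 5 (mod 9); new modulus lcm = 1071.
    Write x = 52 + 119·t and substitute into x ≡ 5 (mod 9): 119·t ≡ 5 − 52 = -47 (mod 9).
    Reduce coefficients mod 9: 2·t ≡ 7 (mod 9).
    The inverse of 2 mod 9 is 5 (since 2·5 = 10 = 1·9 + 1), so t ≡ 5·7 = 35 ≡ 8 (mod 9).
    Then x = 52 + 119·8 = 1004, valid modulo lcm(119, 9) = 1071: x ≡ 1004 (mod 1071).
  Combine with x ≡ 1 (mod 8); new modulus lcm = 8568.
    Write x = 1004 + 1071·t and substitute into x ≡ 1 (mod 8): 1071·t ≡ 1 − 1004 = -1003 (mod 8).
    Reduce coefficients mod 8: 7·t ≡ 5 (mod 8).
    The inverse of 7 mod 8 is 7 (since 7·7 = 49 = 6·8 + 1), so t ≡ 7·5 = 35 ≡ 3 (mod 8).
    Then x = 1004 + 1071·3 = 4217, valid modulo lcm(1071, 8) = 8568: x ≡ 4217 (mod 8568).
  Combine with x ≡ 4 (mod 11); new modulus lcm = 94248.
    Write x = 4217 + 8568·t and substitute into x ≡ 4 (mod 11): 8568·t ≡ 4 − 4217 = -4213 (mod 11).
    Reduce coefficients mod 11: 10·t ≡ 0 (mod 11).
    The inverse of 10 mod 11 is 10 (since 10·10 = 100 = 9·11 + 1), so t ≡ 10·0 = 0 ≡ 0 (mod 11).
    Then x = 4217 + 8568·0 = 4217, valid modulo lcm(8568, 11) = 94248: x ≡ 4217 (mod 94248).
Verify against each original: 4217 mod 17 = 1, 4217 mod 7 = 3, 4217 mod 9 = 5, 4217 mod 8 = 1, 4217 mod 11 = 4.

x ≡ 4217 (mod 94248).


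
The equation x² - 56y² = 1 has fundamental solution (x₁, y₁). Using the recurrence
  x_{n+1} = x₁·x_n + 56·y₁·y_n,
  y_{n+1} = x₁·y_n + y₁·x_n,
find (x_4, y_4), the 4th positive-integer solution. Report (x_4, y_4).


Step 1: Find the fundamental solution (x₁, y₁) of x² - 56y² = 1.
  Expand √56 as a continued fraction. a₀ = ⌊√56⌋ = 7; iterate m_{k+1} = d_k·a_k − m_k, d_{k+1} = (56 − m_{k+1}²)/d_k, a_{k+1} = ⌊(a₀ + m_{k+1})/d_{k+1}⌋ (starting m₀ = 0, d₀ = 1), with convergents p_k = a_k·p_{k-1} + p_{k-2}, q_k = a_k·q_{k-1} + q_{k-2} (p₋₁ = 1, q₋₁ = 0):
  k = 0: a₀ = 7; p₀/q₀ = 7/1; p₀² − 56·q₀² = 49 − 56 = -7.
  k = 1: m = 7, d = 7, a = ⌊(7 + 7)/7⌋ = 2; p/q = (2·7 + 1)/(2·1 + 0) = 15/2; p² − 56·q² = 225 − 224 = 1.
  The first convergent with p² − 56·q² = 1 gives the fundamental solution (x₁, y₁) = (15, 2).
Step 2: Apply the recurrence (x_{n+1}, y_{n+1}) = (x₁x_n + 56y₁y_n, x₁y_n + y₁x_n) repeatedly.
  From (x_1, y_1) = (15, 2): x_2 = 15·15 + 56·2·2 = 449; y_2 = 15·2 + 2·15 = 60.
  From (x_2, y_2) = (449, 60): x_3 = 15·449 + 56·2·60 = 13455; y_3 = 15·60 + 2·449 = 1798.
  From (x_3, y_3) = (13455, 1798): x_4 = 15·13455 + 56·2·1798 = 403201; y_4 = 15·1798 + 2·13455 = 53880.
Step 3: Verify x_4² - 56·y_4² = 162571046401 - 162571046400 = 1 (should be 1). ✓

(x_1, y_1) = (15, 2); (x_4, y_4) = (403201, 53880).


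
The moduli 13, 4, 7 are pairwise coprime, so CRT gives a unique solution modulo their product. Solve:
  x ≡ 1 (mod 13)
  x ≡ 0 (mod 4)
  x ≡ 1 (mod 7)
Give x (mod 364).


Moduli 13, 4, 7 are pairwise coprime; by CRT there is a unique solution modulo M = 13 · 4 · 7 = 364.
Solve pairwise, accumulating the modulus:
  Start with x ≡ 1 (mod 13).
  Combine with x ≡ 0 (mod 4): since gcd(13, 4) = 1, we get a unique residue mod 52.
    Write x = 1 + 13·t and substitute into x ≡ 0 (mod 4): 13·t ≡ 0 − 1 = -1 (mod 4).
    Reduce coefficients mod 4: 1·t ≡ 3 (mod 4).
    So t ≡ 3 (mod 4).
    Then x = 1 + 13·3 = 40, valid modulo lcm(13, 4) = 52: x ≡ 40 (mod 52).
  Combine with x ≡ 1 (mod 7): since gcd(52, 7) = 1, we get a unique residue mod 364.
    Write x = 40 + 52·t and substitute into x ≡ 1 (mod 7): 52·t ≡ 1 − 40 = -39 (mod 7).
    Reduce coefficients mod 7: 3·t ≡ 3 (mod 7).
    The inverse of 3 mod 7 is 5 (since 3·5 = 15 = 2·7 + 1), so t ≡ 5·3 = 15 ≡ 1 (mod 7).
    Then x = 40 + 52·1 = 92, valid modulo lcm(52, 7) = 364: x ≡ 92 (mod 364).
Verify: 92 mod 13 = 1 ✓, 92 mod 4 = 0 ✓, 92 mod 7 = 1 ✓.

x ≡ 92 (mod 364).


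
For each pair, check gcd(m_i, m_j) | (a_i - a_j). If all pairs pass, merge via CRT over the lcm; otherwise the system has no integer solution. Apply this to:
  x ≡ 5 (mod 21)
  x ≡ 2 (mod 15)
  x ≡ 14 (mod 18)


Moduli 21, 15, 18 are not pairwise coprime, so CRT works modulo lcm(m_i) when all pairwise compatibility conditions hold.
Pairwise compatibility: gcd(m_i, m_j) must divide a_i - a_j for every pair.
Merge one congruence at a time:
  Start: x ≡ 5 (mod 21).
  Combine with x ≡ 2 (mod 15): gcd(21, 15) = 3; 2 - 5 = -3, which IS divisible by 3, so compatible.
    Write x = 5 + 21·t and substitute into x ≡ 2 (mod 15): 21·t ≡ 2 − 5 = -3 (mod 15).
    Divide the congruence (and modulus) by g = 3: 7·t ≡ -1 (mod 5).
    Reduce coefficients mod 5: 2·t ≡ 4 (mod 5).
    The inverse of 2 mod 5 is 3 (since 2·3 = 6 = 1·5 + 1), so t ≡ 3·4 = 12 ≡ 2 (mod 5).
    Then x = 5 + 21·2 = 47, valid modulo lcm(21, 15) = 105: x ≡ 47 (mod 105).
  Combine with x ≡ 14 (mod 18): gcd(105, 18) = 3; 14 - 47 = -33, which IS divisible by 3, so compatible.
    Write x = 47 + 105·t and substitute into x ≡ 14 (mod 18): 105·t ≡ 14 − 47 = -33 (mod 18).
    Divide the congruence (and modulus) by g = 3: 35·t ≡ -11 (mod 6).
    Reduce coefficients mod 6: 5·t ≡ 1 (mod 6).
    The inverse of 5 mod 6 is 5 (since 5·5 = 25 = 4·6 + 1), so t ≡ 5·1 = 5 ≡ 5 (mod 6).
    Then x = 47 + 105·5 = 572, valid modulo lcm(105, 18) = 630: x ≡ 572 (mod 630).
Verify: 572 mod 21 = 5, 572 mod 15 = 2, 572 mod 18 = 14.

x ≡ 572 (mod 630).


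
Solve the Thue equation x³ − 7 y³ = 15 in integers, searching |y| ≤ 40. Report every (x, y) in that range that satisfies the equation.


The equation is x³ - 7y³ = 15. For fixed y, x³ = 7·y³ + 15, so a solution requires the RHS to be a perfect cube.
Strategy: iterate y from -40 to 40, compute RHS = 7·y³ + 15, and check whether it is a (positive or negative) perfect cube.
Check small values of y:
  y = 0: RHS = 15 is not a perfect cube.
  y = 1: RHS = 22 is not a perfect cube.
  y = -1: RHS = 8 = (2)³ ⇒ x = 2 works.
  y = 2: RHS = 71 is not a perfect cube.
  y = -2: RHS = -41 is not a perfect cube.
  y = 3: RHS = 204 is not a perfect cube.
  y = -3: RHS = -174 is not a perfect cube.
Continuing, at y = 23: RHS = 85184 = (44)³ ⇒ x = 44 works.
Searching the remaining y in |y| ≤ 40 finds no further solutions.
Collected solutions: (2, -1), (44, 23).

Solutions (with |y| ≤ 40): (2, -1), (44, 23).


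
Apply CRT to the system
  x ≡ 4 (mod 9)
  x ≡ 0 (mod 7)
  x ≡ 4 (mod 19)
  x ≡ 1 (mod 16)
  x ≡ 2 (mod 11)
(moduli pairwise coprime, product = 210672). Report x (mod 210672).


Product of moduli M = 9 · 7 · 19 · 16 · 11 = 210672.
Merge one congruence at a time:
  Start: x ≡ 4 (mod 9).
  Combine with x ≡ 0 (mod 7); new modulus lcm = 63.
    Write x = 4 + 9·t and substitute into x ≡ 0 (mod 7): 9·t ≡ 0 − 4 = -4 (mod 7).
    Reduce coefficients mod 7: 2·t ≡ 3 (mod 7).
    The inverse of 2 mod 7 is 4 (since 2·4 = 8 = 1·7 + 1), so t ≡ 4·3 = 12 ≡ 5 (mod 7).
    Then x = 4 + 9·5 = 49, valid modulo lcm(9, 7) = 63: x ≡ 49 (mod 63).
  Combine with x ≡ 4 (mod 19); new modulus lcm = 1197.
    Write x = 49 + 63·t and substitute into x ≡ 4 (mod 19): 63·t ≡ 4 − 49 = -45 (mod 19).
    Reduce coefficients mod 19: 6·t ≡ 12 (mod 19).
    The inverse of 6 mod 19 is 16 (since 6·16 = 96 = 5·19 + 1), so t ≡ 16·12 = 192 ≡ 2 (mod 19).
    Then x = 49 + 63·2 = 175, valid modulo lcm(63, 19) = 1197: x ≡ 175 (mod 1197).
  Combine with x ≡ 1 (mod 16); new modulus lcm = 19152.
    Write x = 175 + 1197·t and substitute into x ≡ 1 (mod 16): 1197·t ≡ 1 − 175 = -174 (mod 16).
    Reduce coefficients mod 16: 13·t ≡ 2 (mod 16).
    The inverse of 13 mod 16 is 5 (since 13·5 = 65 = 4·16 + 1), so t ≡ 5·2 = 10 ≡ 10 (mod 16).
    Then x = 175 + 1197·10 = 12145, valid modulo lcm(1197, 16) = 19152: x ≡ 12145 (mod 19152).
  Combine with x ≡ 2 (mod 11); new modulus lcm = 210672.
    Write x = 12145 + 19152·t and substitute into x ≡ 2 (mod 11): 19152·t ≡ 2 − 12145 = -12143 (mod 11).
    Reduce coefficients mod 11: 1·t ≡ 1 (mod 11).
    So t ≡ 1 (mod 11).
    Then x = 12145 + 19152·1 = 31297, valid modulo lcm(19152, 11) = 210672: x ≡ 31297 (mod 210672).
Verify against each original: 31297 mod 9 = 4, 31297 mod 7 = 0, 31297 mod 19 = 4, 31297 mod 16 = 1, 31297 mod 11 = 2.

x ≡ 31297 (mod 210672).


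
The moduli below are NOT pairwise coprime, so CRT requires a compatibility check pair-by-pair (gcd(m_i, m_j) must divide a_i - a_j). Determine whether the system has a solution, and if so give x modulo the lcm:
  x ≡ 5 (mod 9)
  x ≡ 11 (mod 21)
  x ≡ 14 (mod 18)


Moduli 9, 21, 18 are not pairwise coprime, so CRT works modulo lcm(m_i) when all pairwise compatibility conditions hold.
Pairwise compatibility: gcd(m_i, m_j) must divide a_i - a_j for every pair.
Merge one congruence at a time:
  Start: x ≡ 5 (mod 9).
  Combine with x ≡ 11 (mod 21): gcd(9, 21) = 3; 11 - 5 = 6, which IS divisible by 3, so compatible.
    Write x = 5 + 9·t and substitute into x ≡ 11 (mod 21): 9·t ≡ 11 − 5 = 6 (mod 21).
    Divide the congruence (and modulus) by g = 3: 3·t ≡ 2 (mod 7).
    The inverse of 3 mod 7 is 5 (since 3·5 = 15 = 2·7 + 1), so t ≡ 5·2 = 10 ≡ 3 (mod 7).
    Then x = 5 + 9·3 = 32, valid modulo lcm(9, 21) = 63: x ≡ 32 (mod 63).
  Combine with x ≡ 14 (mod 18): gcd(63, 18) = 9; 14 - 32 = -18, which IS divisible by 9, so compatible.
    Write x = 32 + 63·t and substitute into x ≡ 14 (mod 18): 63·t ≡ 14 − 32 = -18 (mod 18).
    Divide the congruence (and modulus) by g = 9: 7·t ≡ -2 (mod 2).
    Reduce coefficients mod 2: 1·t ≡ 0 (mod 2).
    So t ≡ 0 (mod 2).
    Then x = 32 + 63·0 = 32, valid modulo lcm(63, 18) = 126: x ≡ 32 (mod 126).
Verify: 32 mod 9 = 5, 32 mod 21 = 11, 32 mod 18 = 14.

x ≡ 32 (mod 126).


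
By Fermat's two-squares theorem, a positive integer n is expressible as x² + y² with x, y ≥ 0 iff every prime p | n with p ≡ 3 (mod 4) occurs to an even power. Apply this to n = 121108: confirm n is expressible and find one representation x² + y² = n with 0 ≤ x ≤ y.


Step 1: Factor n = 121108 = 2^2 · 13 · 17 · 137.
Step 2: Check the mod-4 condition on each prime factor: 2 = 2 (special); 13 ≡ 1 (mod 4), exponent 1; 17 ≡ 1 (mod 4), exponent 1; 137 ≡ 1 (mod 4), exponent 1.
All primes ≡ 3 (mod 4) appear to even exponent (or don't appear), so by the two-squares theorem n IS expressible as a sum of two squares.
Step 3: Build a representation. Group n = k² · m with k = 2 and m = 13 · 17 · 137 = 30277 (a product of primes ≡ 1 (mod 4)); a representation of m scales to one of n via (k·x)² + (k·y)² = k²(x² + y²). Each prime p ≡ 1 (mod 4) is itself a sum of two squares; find a² by testing p − a² for a perfect square:
  13: 13 − 1² = 12, 13 − 2² = 9 = 3² ⇒ 13 = 2² + 3².
  17: 17 − 1² = 16 = 4² ⇒ 17 = 1² + 4².
  137: 137 − 1² = 136, 137 − 2² = 133, 137 − 3² = 128, 137 − 4² = 121 = 11² ⇒ 137 = 4² + 11².
  Combine using the Brahmagupta–Fibonacci identity (a² + b²)(c² + d²) = (ac − bd)² + (ad + bc)² = (ac + bd)² + (ad − bc)²:
  13 · 17 = 221: from (2² + 3²)(1² + 4²), take (2·1 − 3·4, 2·4 + 3·1) = (2 − 12, 8 + 3) = (-10, 11); dropping signs (only squares matter) gives (10, 11); check 10² + 11² = 100 + 121 = 221 ✓.
  221 · 137 = 30277: from (10² + 11²)(4² + 11²), take (10·4 − 11·11, 10·11 + 11·4) = (40 − 121, 110 + 44) = (-81, 154); dropping signs (only squares matter) gives (81, 154); check 81² + 154² = 6561 + 23716 = 30277 ✓.
  Scale by k = 2: (2·81, 2·154) = (162, 308).
Step 4: Order so x ≤ y and verify: 162² + 308² = 26244 + 94864 = 121108 = n. ✓

n = 121108 = 162² + 308² (one valid representation with x ≤ y).


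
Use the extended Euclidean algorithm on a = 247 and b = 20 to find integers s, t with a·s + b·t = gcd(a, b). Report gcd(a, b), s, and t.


Euclidean algorithm on (247, 20) — divide until remainder is 0:
  247 = 12 · 20 + 7
  20 = 2 · 7 + 6
  7 = 1 · 6 + 1
  6 = 6 · 1 + 0
gcd(247, 20) = 1.
Track Bezout coefficients alongside the remainders: start with r₀ = 247 = a·1 + b·0 (s = 1, t = 0) and r₁ = 20 = a·0 + b·1 (s = 0, t = 1); each new remainder r_{k+1} = r_{k-1} − q_k·r_k inherits s_{k+1} = s_{k-1} − q_k·s_k, t_{k+1} = t_{k-1} − q_k·t_k, so r_k = a·s_k + b·t_k at every step:
  q = 12: r = 7, s = 1 − 12·0 = 1, t = 0 − 12·1 = -12  (check: 247·1 + 20·(-12) = 7)
  q = 2: r = 6, s = 0 − 2·1 = -2, t = 1 − 2·(-12) = 25  (check: 247·(-2) + 20·25 = 6)
  q = 1: r = 1, s = 1 − 1·(-2) = 3, t = -12 − 1·25 = -37  (check: 247·3 + 20·(-37) = 1)
The row with r = 1 (the gcd) gives the Bezout coefficients s = 3, t = -37.
Result: 247 · (3) + 20 · (-37) = 1.

gcd(247, 20) = 1; s = 3, t = -37 (check: 247·3 + 20·(-37) = 1).


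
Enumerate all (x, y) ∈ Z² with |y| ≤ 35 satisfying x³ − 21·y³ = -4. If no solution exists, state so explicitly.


The equation is x³ - 21y³ = -4. For fixed y, x³ = 21·y³ − 4, so a solution requires the RHS to be a perfect cube.
Strategy: iterate y from -35 to 35, compute RHS = 21·y³ − 4, and check whether it is a (positive or negative) perfect cube.
Check small values of y:
  y = 0: RHS = -4 is not a perfect cube.
  y = 1: RHS = 17 is not a perfect cube.
  y = -1: RHS = -25 is not a perfect cube.
  y = 2: RHS = 164 is not a perfect cube.
  y = -2: RHS = -172 is not a perfect cube.
  y = 3: RHS = 563 is not a perfect cube.
  y = -3: RHS = -571 is not a perfect cube.
Continuing the search up to |y| = 35 finds no solutions either.
No (x, y) in the scanned range satisfies the equation.

No integer solutions with |y| ≤ 35.


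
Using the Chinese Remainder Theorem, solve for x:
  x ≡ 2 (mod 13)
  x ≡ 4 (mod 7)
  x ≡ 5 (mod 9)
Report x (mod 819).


Moduli 13, 7, 9 are pairwise coprime; by CRT there is a unique solution modulo M = 13 · 7 · 9 = 819.
Solve pairwise, accumulating the modulus:
  Start with x ≡ 2 (mod 13).
  Combine with x ≡ 4 (mod 7): since gcd(13, 7) = 1, we get a unique residue mod 91.
    Write x = 2 + 13·t and substitute into x ≡ 4 (mod 7): 13·t ≡ 4 − 2 = 2 (mod 7).
    Reduce coefficients mod 7: 6·t ≡ 2 (mod 7).
    The inverse of 6 mod 7 is 6 (since 6·6 = 36 = 5·7 + 1), so t ≡ 6·2 = 12 ≡ 5 (mod 7).
    Then x = 2 + 13·5 = 67, valid modulo lcm(13, 7) = 91: x ≡ 67 (mod 91).
  Combine with x ≡ 5 (mod 9): since gcd(91, 9) = 1, we get a unique residue mod 819.
    Write x = 67 + 91·t and substitute into x ≡ 5 (mod 9): 91·t ≡ 5 − 67 = -62 (mod 9).
    Reduce coefficients mod 9: 1·t ≡ 1 (mod 9).
    So t ≡ 1 (mod 9).
    Then x = 67 + 91·1 = 158, valid modulo lcm(91, 9) = 819: x ≡ 158 (mod 819).
Verify: 158 mod 13 = 2 ✓, 158 mod 7 = 4 ✓, 158 mod 9 = 5 ✓.

x ≡ 158 (mod 819).


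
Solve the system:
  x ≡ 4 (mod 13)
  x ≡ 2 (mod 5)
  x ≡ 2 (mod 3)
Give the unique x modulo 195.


Moduli 13, 5, 3 are pairwise coprime; by CRT there is a unique solution modulo M = 13 · 5 · 3 = 195.
Solve pairwise, accumulating the modulus:
  Start with x ≡ 4 (mod 13).
  Combine with x ≡ 2 (mod 5): since gcd(13, 5) = 1, we get a unique residue mod 65.
    Write x = 4 + 13·t and substitute into x ≡ 2 (mod 5): 13·t ≡ 2 − 4 = -2 (mod 5).
    Reduce coefficients mod 5: 3·t ≡ 3 (mod 5).
    The inverse of 3 mod 5 is 2 (since 3·2 = 6 = 1·5 + 1), so t ≡ 2·3 = 6 ≡ 1 (mod 5).
    Then x = 4 + 13·1 = 17, valid modulo lcm(13, 5) = 65: x ≡ 17 (mod 65).
  Combine with x ≡ 2 (mod 3): since gcd(65, 3) = 1, we get a unique residue mod 195.
    Write x = 17 + 65·t and substitute into x ≡ 2 (mod 3): 65·t ≡ 2 − 17 = -15 (mod 3).
    Reduce coefficients mod 3: 2·t ≡ 0 (mod 3).
    The inverse of 2 mod 3 is 2 (since 2·2 = 4 = 1·3 + 1), so t ≡ 2·0 = 0 ≡ 0 (mod 3).
    Then x = 17 + 65·0 = 17, valid modulo lcm(65, 3) = 195: x ≡ 17 (mod 195).
Verify: 17 mod 13 = 4 ✓, 17 mod 5 = 2 ✓, 17 mod 3 = 2 ✓.

x ≡ 17 (mod 195).


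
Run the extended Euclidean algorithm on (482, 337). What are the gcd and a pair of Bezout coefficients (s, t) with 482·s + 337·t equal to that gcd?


Euclidean algorithm on (482, 337) — divide until remainder is 0:
  482 = 1 · 337 + 145
  337 = 2 · 145 + 47
  145 = 3 · 47 + 4
  47 = 11 · 4 + 3
  4 = 1 · 3 + 1
  3 = 3 · 1 + 0
gcd(482, 337) = 1.
Track Bezout coefficients alongside the remainders: start with r₀ = 482 = a·1 + b·0 (s = 1, t = 0) and r₁ = 337 = a·0 + b·1 (s = 0, t = 1); each new remainder r_{k+1} = r_{k-1} − q_k·r_k inherits s_{k+1} = s_{k-1} − q_k·s_k, t_{k+1} = t_{k-1} − q_k·t_k, so r_k = a·s_k + b·t_k at every step:
  q = 1: r = 145, s = 1 − 1·0 = 1, t = 0 − 1·1 = -1  (check: 482·1 + 337·(-1) = 145)
  q = 2: r = 47, s = 0 − 2·1 = -2, t = 1 − 2·(-1) = 3  (check: 482·(-2) + 337·3 = 47)
  q = 3: r = 4, s = 1 − 3·(-2) = 7, t = -1 − 3·3 = -10  (check: 482·7 + 337·(-10) = 4)
  q = 11: r = 3, s = -2 − 11·7 = -79, t = 3 − 11·(-10) = 113  (check: 482·(-79) + 337·113 = 3)
  q = 1: r = 1, s = 7 − 1·(-79) = 86, t = -10 − 1·113 = -123  (check: 482·86 + 337·(-123) = 1)
The row with r = 1 (the gcd) gives the Bezout coefficients s = 86, t = -123.
Result: 482 · (86) + 337 · (-123) = 1.

gcd(482, 337) = 1; s = 86, t = -123 (check: 482·86 + 337·(-123) = 1).


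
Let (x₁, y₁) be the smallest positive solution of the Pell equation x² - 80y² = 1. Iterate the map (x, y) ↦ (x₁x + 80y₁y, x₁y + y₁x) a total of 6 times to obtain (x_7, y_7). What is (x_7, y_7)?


Step 1: Find the fundamental solution (x₁, y₁) of x² - 80y² = 1.
  Expand √80 as a continued fraction. a₀ = ⌊√80⌋ = 8; iterate m_{k+1} = d_k·a_k − m_k, d_{k+1} = (80 − m_{k+1}²)/d_k, a_{k+1} = ⌊(a₀ + m_{k+1})/d_{k+1}⌋ (starting m₀ = 0, d₀ = 1), with convergents p_k = a_k·p_{k-1} + p_{k-2}, q_k = a_k·q_{k-1} + q_{k-2} (p₋₁ = 1, q₋₁ = 0):
  k = 0: a₀ = 8; p₀/q₀ = 8/1; p₀² − 80·q₀² = 64 − 80 = -16.
  k = 1: m = 8, d = 16, a = ⌊(8 + 8)/16⌋ = 1; p/q = (1·8 + 1)/(1·1 + 0) = 9/1; p² − 80·q² = 81 − 80 = 1.
  The first convergent with p² − 80·q² = 1 gives the fundamental solution (x₁, y₁) = (9, 1).
Step 2: Apply the recurrence (x_{n+1}, y_{n+1}) = (x₁x_n + 80y₁y_n, x₁y_n + y₁x_n) repeatedly.
  From (x_1, y_1) = (9, 1): x_2 = 9·9 + 80·1·1 = 161; y_2 = 9·1 + 1·9 = 18.
  From (x_2, y_2) = (161, 18): x_3 = 9·161 + 80·1·18 = 2889; y_3 = 9·18 + 1·161 = 323.
  From (x_3, y_3) = (2889, 323): x_4 = 9·2889 + 80·1·323 = 51841; y_4 = 9·323 + 1·2889 = 5796.
  From (x_4, y_4) = (51841, 5796): x_5 = 9·51841 + 80·1·5796 = 930249; y_5 = 9·5796 + 1·51841 = 104005.
  From (x_5, y_5) = (930249, 104005): x_6 = 9·930249 + 80·1·104005 = 16692641; y_6 = 9·104005 + 1·930249 = 1866294.
  From (x_6, y_6) = (16692641, 1866294): x_7 = 9·16692641 + 80·1·1866294 = 299537289; y_7 = 9·1866294 + 1·16692641 = 33489287.
Step 3: Verify x_7² - 80·y_7² = 89722587501469521 - 89722587501469520 = 1 (should be 1). ✓

(x_1, y_1) = (9, 1); (x_7, y_7) = (299537289, 33489287).


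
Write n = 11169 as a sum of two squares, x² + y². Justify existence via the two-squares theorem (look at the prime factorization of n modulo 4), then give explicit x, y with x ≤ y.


Step 1: Factor n = 11169 = 3^2 · 17 · 73.
Step 2: Check the mod-4 condition on each prime factor: 3 ≡ 3 (mod 4), exponent 2 (must be even); 17 ≡ 1 (mod 4), exponent 1; 73 ≡ 1 (mod 4), exponent 1.
All primes ≡ 3 (mod 4) appear to even exponent (or don't appear), so by the two-squares theorem n IS expressible as a sum of two squares.
Step 3: Build a representation. Group n = k² · m with k = 3 and m = 17 · 73 = 1241 (a product of primes ≡ 1 (mod 4)); a representation of m scales to one of n via (k·x)² + (k·y)² = k²(x² + y²). Each prime p ≡ 1 (mod 4) is itself a sum of two squares; find a² by testing p − a² for a perfect square:
  17: 17 − 1² = 16 = 4² ⇒ 17 = 1² + 4².
  73: 73 − 1² = 72, 73 − 2² = 69, 73 − 3² = 64 = 8² ⇒ 73 = 3² + 8².
  Combine using the Brahmagupta–Fibonacci identity (a² + b²)(c² + d²) = (ac − bd)² + (ad + bc)² = (ac + bd)² + (ad − bc)²:
  17 · 73 = 1241: from (1² + 4²)(3² + 8²), take (1·3 − 4·8, 1·8 + 4·3) = (3 − 32, 8 + 12) = (-29, 20); dropping signs (only squares matter) gives (29, 20); check 29² + 20² = 841 + 400 = 1241 ✓.
  Scale by k = 3: (3·29, 3·20) = (87, 60).
Step 4: Order so x ≤ y and verify: 60² + 87² = 3600 + 7569 = 11169 = n. ✓

n = 11169 = 60² + 87² (one valid representation with x ≤ y).


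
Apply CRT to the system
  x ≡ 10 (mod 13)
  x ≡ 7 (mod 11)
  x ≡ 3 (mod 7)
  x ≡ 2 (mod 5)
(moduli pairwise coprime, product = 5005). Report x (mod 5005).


Product of moduli M = 13 · 11 · 7 · 5 = 5005.
Merge one congruence at a time:
  Start: x ≡ 10 (mod 13).
  Combine with x ≡ 7 (mod 11); new modulus lcm = 143.
    Write x = 10 + 13·t and substitute into x ≡ 7 (mod 11): 13·t ≡ 7 − 10 = -3 (mod 11).
    Reduce coefficients mod 11: 2·t ≡ 8 (mod 11).
    The inverse of 2 mod 11 is 6 (since 2·6 = 12 = 1·11 + 1), so t ≡ 6·8 = 48 ≡ 4 (mod 11).
    Then x = 10 + 13·4 = 62, valid modulo lcm(13, 11) = 143: x ≡ 62 (mod 143).
  Combine with x ≡ 3 (mod 7); new modulus lcm = 1001.
    Write x = 62 + 143·t and substitute into x ≡ 3 (mod 7): 143·t ≡ 3 − 62 = -59 (mod 7).
    Reduce coefficients mod 7: 3·t ≡ 4 (mod 7).
    The inverse of 3 mod 7 is 5 (since 3·5 = 15 = 2·7 + 1), so t ≡ 5·4 = 20 ≡ 6 (mod 7).
    Then x = 62 + 143·6 = 920, valid modulo lcm(143, 7) = 1001: x ≡ 920 (mod 1001).
  Combine with x ≡ 2 (mod 5); new modulus lcm = 5005.
    Write x = 920 + 1001·t and substitute into x ≡ 2 (mod 5): 1001·t ≡ 2 − 920 = -918 (mod 5).
    Reduce coefficients mod 5: 1·t ≡ 2 (mod 5).
    So t ≡ 2 (mod 5).
    Then x = 920 + 1001·2 = 2922, valid modulo lcm(1001, 5) = 5005: x ≡ 2922 (mod 5005).
Verify against each original: 2922 mod 13 = 10, 2922 mod 11 = 7, 2922 mod 7 = 3, 2922 mod 5 = 2.

x ≡ 2922 (mod 5005).


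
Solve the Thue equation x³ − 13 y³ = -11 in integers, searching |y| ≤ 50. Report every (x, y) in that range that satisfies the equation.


The equation is x³ - 13y³ = -11. For fixed y, x³ = 13·y³ − 11, so a solution requires the RHS to be a perfect cube.
Strategy: iterate y from -50 to 50, compute RHS = 13·y³ − 11, and check whether it is a (positive or negative) perfect cube.
Check small values of y:
  y = 0: RHS = -11 is not a perfect cube.
  y = 1: RHS = 2 is not a perfect cube.
  y = -1: RHS = -24 is not a perfect cube.
  y = 2: RHS = 93 is not a perfect cube.
  y = -2: RHS = -115 is not a perfect cube.
  y = 3: RHS = 340 is not a perfect cube.
  y = -3: RHS = -362 is not a perfect cube.
Continuing the search up to |y| = 50 finds no solutions either.
No (x, y) in the scanned range satisfies the equation.

No integer solutions with |y| ≤ 50.
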